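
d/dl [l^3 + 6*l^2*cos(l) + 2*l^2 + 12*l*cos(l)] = -6*l^2*sin(l) + 3*l^2 + 12*sqrt(2)*l*cos(l + pi/4) + 4*l + 12*cos(l)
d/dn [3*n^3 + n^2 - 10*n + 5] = 9*n^2 + 2*n - 10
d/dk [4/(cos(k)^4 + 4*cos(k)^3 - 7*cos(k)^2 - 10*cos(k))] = 8*(2*cos(k)^3 + 6*cos(k)^2 - 7*cos(k) - 5)*sin(k)/((cos(k)^3 + 4*cos(k)^2 - 7*cos(k) - 10)^2*cos(k)^2)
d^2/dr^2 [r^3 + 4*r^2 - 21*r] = 6*r + 8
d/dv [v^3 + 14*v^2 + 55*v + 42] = 3*v^2 + 28*v + 55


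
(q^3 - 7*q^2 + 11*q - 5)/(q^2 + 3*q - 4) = (q^2 - 6*q + 5)/(q + 4)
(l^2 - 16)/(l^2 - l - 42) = (16 - l^2)/(-l^2 + l + 42)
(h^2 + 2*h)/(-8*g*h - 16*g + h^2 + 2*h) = -h/(8*g - h)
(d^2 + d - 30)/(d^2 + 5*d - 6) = (d - 5)/(d - 1)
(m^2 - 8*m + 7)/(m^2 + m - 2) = (m - 7)/(m + 2)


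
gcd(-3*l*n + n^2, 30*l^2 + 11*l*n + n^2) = 1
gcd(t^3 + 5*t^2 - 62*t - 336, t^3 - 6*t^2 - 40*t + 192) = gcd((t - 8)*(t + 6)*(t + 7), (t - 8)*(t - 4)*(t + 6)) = t^2 - 2*t - 48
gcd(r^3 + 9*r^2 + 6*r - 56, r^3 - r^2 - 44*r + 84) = r^2 + 5*r - 14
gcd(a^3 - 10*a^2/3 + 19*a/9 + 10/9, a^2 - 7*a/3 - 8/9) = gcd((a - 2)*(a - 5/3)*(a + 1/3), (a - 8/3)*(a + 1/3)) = a + 1/3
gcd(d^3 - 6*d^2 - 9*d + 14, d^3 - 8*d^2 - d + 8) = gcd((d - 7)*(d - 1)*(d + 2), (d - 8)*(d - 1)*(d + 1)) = d - 1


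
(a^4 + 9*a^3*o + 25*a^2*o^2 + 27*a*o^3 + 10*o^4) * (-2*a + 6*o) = -2*a^5 - 12*a^4*o + 4*a^3*o^2 + 96*a^2*o^3 + 142*a*o^4 + 60*o^5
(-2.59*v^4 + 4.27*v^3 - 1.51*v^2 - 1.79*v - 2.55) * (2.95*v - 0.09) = -7.6405*v^5 + 12.8296*v^4 - 4.8388*v^3 - 5.1446*v^2 - 7.3614*v + 0.2295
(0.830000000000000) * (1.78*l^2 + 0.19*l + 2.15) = 1.4774*l^2 + 0.1577*l + 1.7845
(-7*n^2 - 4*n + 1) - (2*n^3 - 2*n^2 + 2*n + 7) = -2*n^3 - 5*n^2 - 6*n - 6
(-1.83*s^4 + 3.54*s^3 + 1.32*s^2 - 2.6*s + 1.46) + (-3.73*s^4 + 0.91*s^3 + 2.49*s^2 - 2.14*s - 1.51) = -5.56*s^4 + 4.45*s^3 + 3.81*s^2 - 4.74*s - 0.05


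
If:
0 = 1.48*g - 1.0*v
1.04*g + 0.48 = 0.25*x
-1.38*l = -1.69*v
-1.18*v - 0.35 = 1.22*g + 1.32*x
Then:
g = -0.34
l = -0.62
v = -0.50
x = 0.50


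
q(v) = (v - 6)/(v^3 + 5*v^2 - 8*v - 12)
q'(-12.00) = 0.01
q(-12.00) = 0.02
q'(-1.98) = -0.46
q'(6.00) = 0.00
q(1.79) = 0.92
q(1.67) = 0.64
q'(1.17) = 0.15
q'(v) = (v - 6)*(-3*v^2 - 10*v + 8)/(v^3 + 5*v^2 - 8*v - 12)^2 + 1/(v^3 + 5*v^2 - 8*v - 12) = (v^3 + 5*v^2 - 8*v - (v - 6)*(3*v^2 + 10*v - 8) - 12)/(v^3 + 5*v^2 - 8*v - 12)^2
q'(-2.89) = -0.09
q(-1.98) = -0.51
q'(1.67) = 1.47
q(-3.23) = -0.29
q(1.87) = 1.41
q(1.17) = 0.37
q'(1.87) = 9.81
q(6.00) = 0.00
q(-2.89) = -0.31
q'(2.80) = 0.23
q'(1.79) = 3.72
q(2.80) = -0.12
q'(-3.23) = -0.05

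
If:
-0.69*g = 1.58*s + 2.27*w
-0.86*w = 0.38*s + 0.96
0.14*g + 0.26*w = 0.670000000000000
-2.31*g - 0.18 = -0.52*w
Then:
No Solution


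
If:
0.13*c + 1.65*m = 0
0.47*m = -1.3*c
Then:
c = 0.00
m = 0.00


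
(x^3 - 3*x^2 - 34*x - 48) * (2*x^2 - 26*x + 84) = 2*x^5 - 32*x^4 + 94*x^3 + 536*x^2 - 1608*x - 4032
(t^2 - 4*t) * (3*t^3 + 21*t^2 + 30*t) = 3*t^5 + 9*t^4 - 54*t^3 - 120*t^2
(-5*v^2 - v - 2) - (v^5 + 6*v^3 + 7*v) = -v^5 - 6*v^3 - 5*v^2 - 8*v - 2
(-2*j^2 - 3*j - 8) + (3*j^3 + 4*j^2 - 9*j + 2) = 3*j^3 + 2*j^2 - 12*j - 6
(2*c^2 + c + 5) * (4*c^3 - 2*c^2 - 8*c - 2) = 8*c^5 + 2*c^3 - 22*c^2 - 42*c - 10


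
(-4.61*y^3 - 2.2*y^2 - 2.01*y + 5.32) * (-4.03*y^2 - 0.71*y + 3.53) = 18.5783*y^5 + 12.1391*y^4 - 6.611*y^3 - 27.7785*y^2 - 10.8725*y + 18.7796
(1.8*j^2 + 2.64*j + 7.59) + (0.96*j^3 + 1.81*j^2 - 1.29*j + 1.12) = 0.96*j^3 + 3.61*j^2 + 1.35*j + 8.71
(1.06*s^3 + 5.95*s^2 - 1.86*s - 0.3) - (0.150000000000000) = 1.06*s^3 + 5.95*s^2 - 1.86*s - 0.45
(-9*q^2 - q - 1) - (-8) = -9*q^2 - q + 7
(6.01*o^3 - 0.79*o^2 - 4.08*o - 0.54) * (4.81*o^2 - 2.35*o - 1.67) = 28.9081*o^5 - 17.9234*o^4 - 27.805*o^3 + 8.3099*o^2 + 8.0826*o + 0.9018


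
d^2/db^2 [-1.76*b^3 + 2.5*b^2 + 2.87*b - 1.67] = 5.0 - 10.56*b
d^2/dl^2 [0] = 0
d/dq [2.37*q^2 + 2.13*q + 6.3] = 4.74*q + 2.13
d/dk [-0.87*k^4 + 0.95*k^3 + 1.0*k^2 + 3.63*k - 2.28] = -3.48*k^3 + 2.85*k^2 + 2.0*k + 3.63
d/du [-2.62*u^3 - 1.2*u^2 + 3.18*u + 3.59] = -7.86*u^2 - 2.4*u + 3.18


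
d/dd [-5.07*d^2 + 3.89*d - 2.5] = 3.89 - 10.14*d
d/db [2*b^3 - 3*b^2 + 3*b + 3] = 6*b^2 - 6*b + 3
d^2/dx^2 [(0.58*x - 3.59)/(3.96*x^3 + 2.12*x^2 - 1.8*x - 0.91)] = (54.571968*x^5 - 646.348032*x^4 - 468.738304*x^3 + 81.8088*x^2 + 11.288712*x - 39.014936)/(62.099136*x^9 + 99.734976*x^8 - 31.287168*x^7 - 123.9508*x^6 - 31.616352*x^5 + 47.255568*x^4 + 24.841188*x^3 - 3.578484*x^2 - 4.47174*x - 0.753571)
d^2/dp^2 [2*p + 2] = 0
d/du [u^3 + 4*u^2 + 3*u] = 3*u^2 + 8*u + 3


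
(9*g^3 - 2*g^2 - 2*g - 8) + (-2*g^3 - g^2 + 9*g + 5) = 7*g^3 - 3*g^2 + 7*g - 3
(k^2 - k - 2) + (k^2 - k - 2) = 2*k^2 - 2*k - 4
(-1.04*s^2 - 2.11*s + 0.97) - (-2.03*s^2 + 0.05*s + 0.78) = 0.99*s^2 - 2.16*s + 0.19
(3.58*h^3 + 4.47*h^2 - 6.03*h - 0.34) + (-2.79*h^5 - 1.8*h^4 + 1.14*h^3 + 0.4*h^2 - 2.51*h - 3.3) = -2.79*h^5 - 1.8*h^4 + 4.72*h^3 + 4.87*h^2 - 8.54*h - 3.64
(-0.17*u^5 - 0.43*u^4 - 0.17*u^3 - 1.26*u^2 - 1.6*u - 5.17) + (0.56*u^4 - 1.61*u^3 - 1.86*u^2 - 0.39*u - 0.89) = -0.17*u^5 + 0.13*u^4 - 1.78*u^3 - 3.12*u^2 - 1.99*u - 6.06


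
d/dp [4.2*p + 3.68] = 4.20000000000000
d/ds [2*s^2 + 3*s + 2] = 4*s + 3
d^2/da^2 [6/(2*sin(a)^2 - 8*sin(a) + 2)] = 6*(-2*sin(a)^4 + 6*sin(a)^3 - 3*sin(a)^2 - 14*sin(a) + 15)/(sin(a)^2 - 4*sin(a) + 1)^3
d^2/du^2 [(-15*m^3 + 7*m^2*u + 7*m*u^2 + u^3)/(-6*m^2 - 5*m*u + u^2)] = m^2*(-846*m^3 + 918*m^2*u + 342*m*u^2 + 146*u^3)/(-216*m^6 - 540*m^5*u - 342*m^4*u^2 + 55*m^3*u^3 + 57*m^2*u^4 - 15*m*u^5 + u^6)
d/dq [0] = 0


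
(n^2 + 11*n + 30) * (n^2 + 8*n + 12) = n^4 + 19*n^3 + 130*n^2 + 372*n + 360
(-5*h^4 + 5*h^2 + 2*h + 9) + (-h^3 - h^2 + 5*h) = -5*h^4 - h^3 + 4*h^2 + 7*h + 9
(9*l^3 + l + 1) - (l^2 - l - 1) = 9*l^3 - l^2 + 2*l + 2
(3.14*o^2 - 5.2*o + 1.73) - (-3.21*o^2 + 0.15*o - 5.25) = 6.35*o^2 - 5.35*o + 6.98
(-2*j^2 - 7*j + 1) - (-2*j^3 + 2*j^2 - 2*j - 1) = 2*j^3 - 4*j^2 - 5*j + 2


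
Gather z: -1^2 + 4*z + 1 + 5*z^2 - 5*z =5*z^2 - z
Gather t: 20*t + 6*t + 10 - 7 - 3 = 26*t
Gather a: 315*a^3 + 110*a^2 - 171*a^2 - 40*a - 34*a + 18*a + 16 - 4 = 315*a^3 - 61*a^2 - 56*a + 12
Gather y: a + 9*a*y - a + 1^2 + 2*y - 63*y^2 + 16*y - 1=-63*y^2 + y*(9*a + 18)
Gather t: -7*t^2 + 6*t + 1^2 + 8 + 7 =-7*t^2 + 6*t + 16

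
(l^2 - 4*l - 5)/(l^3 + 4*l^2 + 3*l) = (l - 5)/(l*(l + 3))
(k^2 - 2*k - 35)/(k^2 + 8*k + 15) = (k - 7)/(k + 3)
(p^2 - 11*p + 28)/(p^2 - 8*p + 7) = (p - 4)/(p - 1)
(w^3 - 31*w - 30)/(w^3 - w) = (w^2 - w - 30)/(w*(w - 1))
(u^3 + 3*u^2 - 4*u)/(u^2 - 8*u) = (u^2 + 3*u - 4)/(u - 8)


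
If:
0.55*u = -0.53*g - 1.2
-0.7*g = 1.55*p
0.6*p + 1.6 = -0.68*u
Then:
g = 0.13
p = -0.06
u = -2.30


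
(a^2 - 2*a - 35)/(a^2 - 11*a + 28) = (a + 5)/(a - 4)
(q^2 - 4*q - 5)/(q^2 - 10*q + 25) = (q + 1)/(q - 5)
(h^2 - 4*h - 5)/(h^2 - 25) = (h + 1)/(h + 5)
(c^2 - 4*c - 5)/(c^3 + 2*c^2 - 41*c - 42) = (c - 5)/(c^2 + c - 42)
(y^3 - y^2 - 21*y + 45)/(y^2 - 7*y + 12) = (y^2 + 2*y - 15)/(y - 4)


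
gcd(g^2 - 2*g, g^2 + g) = g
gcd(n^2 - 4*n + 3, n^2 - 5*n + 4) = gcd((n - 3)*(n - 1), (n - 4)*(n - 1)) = n - 1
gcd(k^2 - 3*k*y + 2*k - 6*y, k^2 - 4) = k + 2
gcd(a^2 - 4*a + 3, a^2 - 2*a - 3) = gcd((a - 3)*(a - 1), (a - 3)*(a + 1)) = a - 3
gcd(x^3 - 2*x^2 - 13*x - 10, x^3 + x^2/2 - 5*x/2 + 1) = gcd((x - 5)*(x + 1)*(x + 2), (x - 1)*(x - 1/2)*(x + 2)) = x + 2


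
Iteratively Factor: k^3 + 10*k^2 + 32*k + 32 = (k + 4)*(k^2 + 6*k + 8) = (k + 4)^2*(k + 2)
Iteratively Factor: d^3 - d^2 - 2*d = (d + 1)*(d^2 - 2*d) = (d - 2)*(d + 1)*(d)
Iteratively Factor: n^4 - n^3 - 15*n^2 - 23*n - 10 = (n + 1)*(n^3 - 2*n^2 - 13*n - 10) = (n + 1)^2*(n^2 - 3*n - 10) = (n + 1)^2*(n + 2)*(n - 5)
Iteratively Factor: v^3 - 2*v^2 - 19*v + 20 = (v - 5)*(v^2 + 3*v - 4) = (v - 5)*(v - 1)*(v + 4)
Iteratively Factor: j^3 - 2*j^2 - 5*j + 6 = (j - 3)*(j^2 + j - 2) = (j - 3)*(j - 1)*(j + 2)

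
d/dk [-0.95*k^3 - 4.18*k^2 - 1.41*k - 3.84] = -2.85*k^2 - 8.36*k - 1.41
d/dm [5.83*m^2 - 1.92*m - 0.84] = 11.66*m - 1.92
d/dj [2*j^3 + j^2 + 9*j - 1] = 6*j^2 + 2*j + 9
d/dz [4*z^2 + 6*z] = 8*z + 6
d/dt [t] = 1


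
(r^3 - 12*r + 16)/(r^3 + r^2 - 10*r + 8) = (r - 2)/(r - 1)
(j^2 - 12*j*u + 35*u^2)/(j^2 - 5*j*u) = (j - 7*u)/j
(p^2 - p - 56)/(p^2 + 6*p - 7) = (p - 8)/(p - 1)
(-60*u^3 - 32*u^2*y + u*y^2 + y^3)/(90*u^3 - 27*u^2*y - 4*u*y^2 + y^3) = (2*u + y)/(-3*u + y)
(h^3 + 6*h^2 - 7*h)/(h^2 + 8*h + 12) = h*(h^2 + 6*h - 7)/(h^2 + 8*h + 12)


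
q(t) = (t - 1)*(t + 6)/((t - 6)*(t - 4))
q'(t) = (t - 1)/((t - 6)*(t - 4)) + (t + 6)/((t - 6)*(t - 4)) - (t - 1)*(t + 6)/((t - 6)*(t - 4)^2) - (t - 1)*(t + 6)/((t - 6)^2*(t - 4)) = 15*(-t^2 + 4*t + 4)/(t^4 - 20*t^3 + 148*t^2 - 480*t + 576)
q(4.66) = -44.12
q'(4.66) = 17.73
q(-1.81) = -0.26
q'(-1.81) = -0.05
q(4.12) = -139.96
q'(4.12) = 1033.18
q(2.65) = 3.16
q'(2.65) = 5.56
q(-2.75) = -0.21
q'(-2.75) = -0.06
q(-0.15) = -0.26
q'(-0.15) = 0.08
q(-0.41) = -0.28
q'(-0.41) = 0.04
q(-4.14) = -0.12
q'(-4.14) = -0.07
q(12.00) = 4.12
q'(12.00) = -0.60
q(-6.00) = 0.00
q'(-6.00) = -0.06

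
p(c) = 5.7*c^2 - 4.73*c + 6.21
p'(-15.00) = -175.73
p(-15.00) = 1359.66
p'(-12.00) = -141.53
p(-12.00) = 883.77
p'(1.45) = 11.80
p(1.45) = 11.34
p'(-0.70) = -12.71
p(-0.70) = 12.31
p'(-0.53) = -10.77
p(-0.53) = 10.32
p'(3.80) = 38.59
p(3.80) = 70.54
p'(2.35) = 22.06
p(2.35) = 26.57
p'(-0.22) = -7.24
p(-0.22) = 7.53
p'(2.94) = 28.79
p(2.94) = 41.57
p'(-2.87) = -37.45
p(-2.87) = 66.74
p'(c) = 11.4*c - 4.73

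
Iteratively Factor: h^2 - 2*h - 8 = (h + 2)*(h - 4)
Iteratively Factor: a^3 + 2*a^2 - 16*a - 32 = (a + 2)*(a^2 - 16) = (a - 4)*(a + 2)*(a + 4)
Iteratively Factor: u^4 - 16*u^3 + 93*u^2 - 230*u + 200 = (u - 5)*(u^3 - 11*u^2 + 38*u - 40) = (u - 5)^2*(u^2 - 6*u + 8) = (u - 5)^2*(u - 2)*(u - 4)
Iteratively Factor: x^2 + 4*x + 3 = (x + 1)*(x + 3)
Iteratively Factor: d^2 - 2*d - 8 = (d - 4)*(d + 2)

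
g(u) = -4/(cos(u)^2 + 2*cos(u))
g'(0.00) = 0.00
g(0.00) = -1.33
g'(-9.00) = 0.30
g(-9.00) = 4.03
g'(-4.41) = -20.87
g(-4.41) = 7.89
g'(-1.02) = 5.95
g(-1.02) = -3.03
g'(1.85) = -24.67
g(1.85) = 8.42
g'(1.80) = -37.11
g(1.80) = 9.93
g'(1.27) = -21.40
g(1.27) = -5.88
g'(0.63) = -1.66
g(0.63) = -1.76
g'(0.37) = -0.75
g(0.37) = -1.46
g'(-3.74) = -0.83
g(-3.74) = 4.12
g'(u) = -4*(2*sin(u)*cos(u) + 2*sin(u))/(cos(u)^2 + 2*cos(u))^2 = -(8*sin(u)/cos(u)^2 + 8*tan(u))/(cos(u) + 2)^2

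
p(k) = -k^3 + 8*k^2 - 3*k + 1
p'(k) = -3*k^2 + 16*k - 3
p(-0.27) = 2.41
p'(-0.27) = -7.54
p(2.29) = 24.07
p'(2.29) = 17.91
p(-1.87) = 41.12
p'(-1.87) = -43.41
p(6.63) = 41.33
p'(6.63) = -28.79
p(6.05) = 54.22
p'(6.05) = -16.01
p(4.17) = 55.09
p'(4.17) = 11.55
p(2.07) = 20.20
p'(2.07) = 17.27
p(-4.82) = 313.30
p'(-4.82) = -149.82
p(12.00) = -611.00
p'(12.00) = -243.00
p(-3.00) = 109.00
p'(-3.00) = -78.00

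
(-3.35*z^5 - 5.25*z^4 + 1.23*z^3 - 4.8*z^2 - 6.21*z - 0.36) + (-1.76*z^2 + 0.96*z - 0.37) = -3.35*z^5 - 5.25*z^4 + 1.23*z^3 - 6.56*z^2 - 5.25*z - 0.73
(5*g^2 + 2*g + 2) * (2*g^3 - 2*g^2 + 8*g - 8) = 10*g^5 - 6*g^4 + 40*g^3 - 28*g^2 - 16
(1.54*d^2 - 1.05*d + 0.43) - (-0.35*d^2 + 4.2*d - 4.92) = 1.89*d^2 - 5.25*d + 5.35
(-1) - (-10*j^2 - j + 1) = 10*j^2 + j - 2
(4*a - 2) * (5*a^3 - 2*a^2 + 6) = 20*a^4 - 18*a^3 + 4*a^2 + 24*a - 12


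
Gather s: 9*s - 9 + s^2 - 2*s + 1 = s^2 + 7*s - 8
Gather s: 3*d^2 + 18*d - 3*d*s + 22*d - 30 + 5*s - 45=3*d^2 + 40*d + s*(5 - 3*d) - 75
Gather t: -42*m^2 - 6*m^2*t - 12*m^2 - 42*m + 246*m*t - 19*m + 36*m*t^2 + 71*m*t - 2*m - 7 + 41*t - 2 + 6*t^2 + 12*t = -54*m^2 - 63*m + t^2*(36*m + 6) + t*(-6*m^2 + 317*m + 53) - 9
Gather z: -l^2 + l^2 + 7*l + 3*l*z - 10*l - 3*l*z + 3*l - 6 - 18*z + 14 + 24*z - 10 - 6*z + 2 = 0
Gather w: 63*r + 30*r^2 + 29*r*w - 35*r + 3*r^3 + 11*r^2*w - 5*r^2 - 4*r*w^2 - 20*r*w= 3*r^3 + 25*r^2 - 4*r*w^2 + 28*r + w*(11*r^2 + 9*r)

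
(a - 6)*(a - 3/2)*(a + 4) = a^3 - 7*a^2/2 - 21*a + 36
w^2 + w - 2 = (w - 1)*(w + 2)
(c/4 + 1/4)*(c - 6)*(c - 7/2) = c^3/4 - 17*c^2/8 + 23*c/8 + 21/4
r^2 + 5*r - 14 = (r - 2)*(r + 7)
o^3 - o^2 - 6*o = o*(o - 3)*(o + 2)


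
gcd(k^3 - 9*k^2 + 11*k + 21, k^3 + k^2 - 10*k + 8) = 1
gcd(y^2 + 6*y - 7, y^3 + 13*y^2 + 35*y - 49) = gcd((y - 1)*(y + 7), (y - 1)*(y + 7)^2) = y^2 + 6*y - 7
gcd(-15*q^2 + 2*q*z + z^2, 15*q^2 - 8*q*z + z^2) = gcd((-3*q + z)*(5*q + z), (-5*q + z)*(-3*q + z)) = -3*q + z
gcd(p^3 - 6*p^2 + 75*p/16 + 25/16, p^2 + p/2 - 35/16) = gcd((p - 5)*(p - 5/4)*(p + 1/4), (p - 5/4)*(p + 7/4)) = p - 5/4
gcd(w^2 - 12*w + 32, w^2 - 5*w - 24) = w - 8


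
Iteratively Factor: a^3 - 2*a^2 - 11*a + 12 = (a + 3)*(a^2 - 5*a + 4) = (a - 1)*(a + 3)*(a - 4)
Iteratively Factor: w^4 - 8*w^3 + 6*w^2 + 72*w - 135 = (w + 3)*(w^3 - 11*w^2 + 39*w - 45) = (w - 3)*(w + 3)*(w^2 - 8*w + 15) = (w - 5)*(w - 3)*(w + 3)*(w - 3)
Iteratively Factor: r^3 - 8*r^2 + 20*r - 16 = (r - 2)*(r^2 - 6*r + 8) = (r - 4)*(r - 2)*(r - 2)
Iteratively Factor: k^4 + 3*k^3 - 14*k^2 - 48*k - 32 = (k + 1)*(k^3 + 2*k^2 - 16*k - 32) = (k + 1)*(k + 4)*(k^2 - 2*k - 8) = (k + 1)*(k + 2)*(k + 4)*(k - 4)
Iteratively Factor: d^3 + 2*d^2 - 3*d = (d - 1)*(d^2 + 3*d) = d*(d - 1)*(d + 3)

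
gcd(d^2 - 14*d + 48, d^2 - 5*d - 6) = d - 6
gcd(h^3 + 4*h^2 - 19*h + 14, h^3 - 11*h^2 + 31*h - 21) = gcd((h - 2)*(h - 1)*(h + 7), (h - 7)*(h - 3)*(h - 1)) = h - 1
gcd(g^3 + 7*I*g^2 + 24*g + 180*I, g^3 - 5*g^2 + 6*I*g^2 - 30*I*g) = g + 6*I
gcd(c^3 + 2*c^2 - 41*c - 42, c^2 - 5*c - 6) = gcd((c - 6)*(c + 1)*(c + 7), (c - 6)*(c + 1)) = c^2 - 5*c - 6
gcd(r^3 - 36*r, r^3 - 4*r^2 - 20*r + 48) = r - 6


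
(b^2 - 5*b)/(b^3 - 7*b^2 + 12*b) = (b - 5)/(b^2 - 7*b + 12)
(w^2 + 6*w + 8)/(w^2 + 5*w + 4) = (w + 2)/(w + 1)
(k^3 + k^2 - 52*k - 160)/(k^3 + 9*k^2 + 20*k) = (k - 8)/k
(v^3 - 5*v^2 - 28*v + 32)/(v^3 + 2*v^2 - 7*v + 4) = (v - 8)/(v - 1)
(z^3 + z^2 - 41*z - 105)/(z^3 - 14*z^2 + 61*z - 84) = (z^2 + 8*z + 15)/(z^2 - 7*z + 12)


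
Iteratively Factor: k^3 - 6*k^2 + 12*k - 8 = (k - 2)*(k^2 - 4*k + 4) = (k - 2)^2*(k - 2)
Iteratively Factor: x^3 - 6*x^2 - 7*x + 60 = (x - 5)*(x^2 - x - 12) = (x - 5)*(x - 4)*(x + 3)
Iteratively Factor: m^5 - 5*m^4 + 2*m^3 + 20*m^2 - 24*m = (m + 2)*(m^4 - 7*m^3 + 16*m^2 - 12*m) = (m - 2)*(m + 2)*(m^3 - 5*m^2 + 6*m) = m*(m - 2)*(m + 2)*(m^2 - 5*m + 6) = m*(m - 2)^2*(m + 2)*(m - 3)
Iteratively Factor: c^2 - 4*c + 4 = (c - 2)*(c - 2)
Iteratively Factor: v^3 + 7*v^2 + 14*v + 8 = (v + 1)*(v^2 + 6*v + 8) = (v + 1)*(v + 4)*(v + 2)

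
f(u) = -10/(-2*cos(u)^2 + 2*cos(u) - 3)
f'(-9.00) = 0.55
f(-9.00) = 1.54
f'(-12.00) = 0.99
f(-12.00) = 3.65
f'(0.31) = 0.65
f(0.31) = 3.44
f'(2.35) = -1.18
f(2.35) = 1.85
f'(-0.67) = -1.00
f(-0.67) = 3.76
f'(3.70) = 0.76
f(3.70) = 1.63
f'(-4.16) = -1.65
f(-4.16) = 2.17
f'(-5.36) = 0.52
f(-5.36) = 3.97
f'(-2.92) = 0.28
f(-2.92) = 1.46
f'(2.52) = -0.86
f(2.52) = 1.68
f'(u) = -10*(-4*sin(u)*cos(u) + 2*sin(u))/(-2*cos(u)^2 + 2*cos(u) - 3)^2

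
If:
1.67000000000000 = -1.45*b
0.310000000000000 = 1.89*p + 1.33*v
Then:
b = -1.15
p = 0.164021164021164 - 0.703703703703704*v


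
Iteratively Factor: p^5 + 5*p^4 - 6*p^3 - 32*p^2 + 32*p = (p + 4)*(p^4 + p^3 - 10*p^2 + 8*p) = (p - 2)*(p + 4)*(p^3 + 3*p^2 - 4*p) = (p - 2)*(p - 1)*(p + 4)*(p^2 + 4*p) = (p - 2)*(p - 1)*(p + 4)^2*(p)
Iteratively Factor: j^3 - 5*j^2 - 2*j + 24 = (j + 2)*(j^2 - 7*j + 12) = (j - 4)*(j + 2)*(j - 3)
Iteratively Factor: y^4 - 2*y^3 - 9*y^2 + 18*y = (y - 3)*(y^3 + y^2 - 6*y) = y*(y - 3)*(y^2 + y - 6) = y*(y - 3)*(y + 3)*(y - 2)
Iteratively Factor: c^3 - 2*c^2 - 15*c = (c - 5)*(c^2 + 3*c) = c*(c - 5)*(c + 3)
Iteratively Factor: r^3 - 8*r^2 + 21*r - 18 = (r - 2)*(r^2 - 6*r + 9) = (r - 3)*(r - 2)*(r - 3)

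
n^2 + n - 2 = (n - 1)*(n + 2)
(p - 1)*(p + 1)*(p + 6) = p^3 + 6*p^2 - p - 6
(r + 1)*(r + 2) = r^2 + 3*r + 2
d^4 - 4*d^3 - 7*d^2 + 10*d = d*(d - 5)*(d - 1)*(d + 2)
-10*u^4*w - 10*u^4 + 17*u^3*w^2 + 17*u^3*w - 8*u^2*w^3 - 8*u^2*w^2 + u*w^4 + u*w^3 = (-5*u + w)*(-2*u + w)*(-u + w)*(u*w + u)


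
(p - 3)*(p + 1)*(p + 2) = p^3 - 7*p - 6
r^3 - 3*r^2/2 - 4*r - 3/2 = (r - 3)*(r + 1/2)*(r + 1)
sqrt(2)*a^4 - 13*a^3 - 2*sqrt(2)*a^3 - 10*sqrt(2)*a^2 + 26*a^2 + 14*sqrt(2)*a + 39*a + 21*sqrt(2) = (a - 3)*(a + 1)*(a - 7*sqrt(2))*(sqrt(2)*a + 1)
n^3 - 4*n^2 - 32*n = n*(n - 8)*(n + 4)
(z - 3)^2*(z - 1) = z^3 - 7*z^2 + 15*z - 9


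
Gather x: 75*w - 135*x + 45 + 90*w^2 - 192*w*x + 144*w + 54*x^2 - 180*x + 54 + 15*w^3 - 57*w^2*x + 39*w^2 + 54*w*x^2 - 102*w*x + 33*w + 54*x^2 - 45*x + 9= 15*w^3 + 129*w^2 + 252*w + x^2*(54*w + 108) + x*(-57*w^2 - 294*w - 360) + 108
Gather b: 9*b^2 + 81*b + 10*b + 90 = 9*b^2 + 91*b + 90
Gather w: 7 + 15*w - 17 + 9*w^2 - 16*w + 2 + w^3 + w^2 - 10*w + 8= w^3 + 10*w^2 - 11*w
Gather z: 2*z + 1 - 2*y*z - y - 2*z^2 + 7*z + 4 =-y - 2*z^2 + z*(9 - 2*y) + 5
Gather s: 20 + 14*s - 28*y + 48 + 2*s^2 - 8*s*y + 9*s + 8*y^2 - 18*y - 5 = 2*s^2 + s*(23 - 8*y) + 8*y^2 - 46*y + 63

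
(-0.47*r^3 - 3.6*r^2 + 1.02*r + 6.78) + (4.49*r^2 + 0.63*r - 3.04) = -0.47*r^3 + 0.89*r^2 + 1.65*r + 3.74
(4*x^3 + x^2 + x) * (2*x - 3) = 8*x^4 - 10*x^3 - x^2 - 3*x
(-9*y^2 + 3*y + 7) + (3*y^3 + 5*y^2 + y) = 3*y^3 - 4*y^2 + 4*y + 7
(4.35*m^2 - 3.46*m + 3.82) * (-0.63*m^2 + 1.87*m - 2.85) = -2.7405*m^4 + 10.3143*m^3 - 21.2743*m^2 + 17.0044*m - 10.887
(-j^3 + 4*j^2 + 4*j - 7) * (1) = -j^3 + 4*j^2 + 4*j - 7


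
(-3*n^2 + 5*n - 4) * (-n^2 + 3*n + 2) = 3*n^4 - 14*n^3 + 13*n^2 - 2*n - 8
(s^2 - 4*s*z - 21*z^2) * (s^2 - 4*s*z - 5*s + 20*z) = s^4 - 8*s^3*z - 5*s^3 - 5*s^2*z^2 + 40*s^2*z + 84*s*z^3 + 25*s*z^2 - 420*z^3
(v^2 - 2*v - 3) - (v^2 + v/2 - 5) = 2 - 5*v/2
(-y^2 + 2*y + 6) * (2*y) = -2*y^3 + 4*y^2 + 12*y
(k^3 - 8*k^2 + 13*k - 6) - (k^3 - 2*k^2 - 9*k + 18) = -6*k^2 + 22*k - 24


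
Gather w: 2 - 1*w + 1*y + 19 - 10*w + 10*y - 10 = -11*w + 11*y + 11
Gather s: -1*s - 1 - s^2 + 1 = -s^2 - s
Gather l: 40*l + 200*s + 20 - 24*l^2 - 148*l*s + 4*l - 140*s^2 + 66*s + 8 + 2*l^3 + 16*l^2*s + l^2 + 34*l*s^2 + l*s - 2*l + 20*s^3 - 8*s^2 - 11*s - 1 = 2*l^3 + l^2*(16*s - 23) + l*(34*s^2 - 147*s + 42) + 20*s^3 - 148*s^2 + 255*s + 27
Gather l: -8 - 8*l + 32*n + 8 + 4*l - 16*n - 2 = -4*l + 16*n - 2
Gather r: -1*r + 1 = 1 - r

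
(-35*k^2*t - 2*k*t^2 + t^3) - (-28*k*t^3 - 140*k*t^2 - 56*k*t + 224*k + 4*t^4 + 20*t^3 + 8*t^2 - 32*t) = -35*k^2*t + 28*k*t^3 + 138*k*t^2 + 56*k*t - 224*k - 4*t^4 - 19*t^3 - 8*t^2 + 32*t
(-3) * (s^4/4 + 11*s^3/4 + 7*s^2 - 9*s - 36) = -3*s^4/4 - 33*s^3/4 - 21*s^2 + 27*s + 108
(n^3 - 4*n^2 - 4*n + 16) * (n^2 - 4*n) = n^5 - 8*n^4 + 12*n^3 + 32*n^2 - 64*n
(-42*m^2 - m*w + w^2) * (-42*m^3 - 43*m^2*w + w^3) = 1764*m^5 + 1848*m^4*w + m^3*w^2 - 85*m^2*w^3 - m*w^4 + w^5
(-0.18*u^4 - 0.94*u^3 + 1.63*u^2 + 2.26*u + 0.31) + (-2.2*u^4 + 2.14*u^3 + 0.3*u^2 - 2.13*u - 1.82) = -2.38*u^4 + 1.2*u^3 + 1.93*u^2 + 0.13*u - 1.51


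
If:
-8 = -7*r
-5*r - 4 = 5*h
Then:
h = -68/35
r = 8/7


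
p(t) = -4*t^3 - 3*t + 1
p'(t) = -12*t^2 - 3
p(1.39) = -13.91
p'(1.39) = -26.19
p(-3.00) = 118.00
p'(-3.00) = -111.00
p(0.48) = -0.88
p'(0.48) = -5.76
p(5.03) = -523.14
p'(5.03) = -306.61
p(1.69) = -23.38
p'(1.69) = -37.27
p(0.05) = 0.85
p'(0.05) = -3.03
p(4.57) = -394.49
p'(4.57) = -253.62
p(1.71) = -24.13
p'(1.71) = -38.09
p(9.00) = -2942.00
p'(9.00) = -975.00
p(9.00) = -2942.00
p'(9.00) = -975.00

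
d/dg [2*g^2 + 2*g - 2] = 4*g + 2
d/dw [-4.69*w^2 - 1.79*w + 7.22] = -9.38*w - 1.79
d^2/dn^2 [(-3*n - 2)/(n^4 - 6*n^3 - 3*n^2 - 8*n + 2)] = 2*(4*(3*n + 2)*(-2*n^3 + 9*n^2 + 3*n + 4)^2 + 3*(4*n^3 - 18*n^2 - 6*n - (3*n + 2)*(-2*n^2 + 6*n + 1) - 8)*(-n^4 + 6*n^3 + 3*n^2 + 8*n - 2))/(-n^4 + 6*n^3 + 3*n^2 + 8*n - 2)^3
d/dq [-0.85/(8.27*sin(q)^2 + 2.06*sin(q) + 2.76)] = (14.059*sin(q) + 1.751)*cos(q)/(8.27*sin(q)^2 + 2.06*sin(q) + 2.76)^2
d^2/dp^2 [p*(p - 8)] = 2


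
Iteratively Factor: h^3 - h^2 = (h)*(h^2 - h) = h*(h - 1)*(h)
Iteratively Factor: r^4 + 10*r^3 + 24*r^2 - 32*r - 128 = (r + 4)*(r^3 + 6*r^2 - 32) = (r + 4)^2*(r^2 + 2*r - 8) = (r - 2)*(r + 4)^2*(r + 4)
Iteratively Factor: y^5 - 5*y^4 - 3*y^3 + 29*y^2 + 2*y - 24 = (y + 2)*(y^4 - 7*y^3 + 11*y^2 + 7*y - 12) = (y - 3)*(y + 2)*(y^3 - 4*y^2 - y + 4) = (y - 3)*(y + 1)*(y + 2)*(y^2 - 5*y + 4) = (y - 3)*(y - 1)*(y + 1)*(y + 2)*(y - 4)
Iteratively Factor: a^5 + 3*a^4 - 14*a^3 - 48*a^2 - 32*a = (a + 4)*(a^4 - a^3 - 10*a^2 - 8*a) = (a + 2)*(a + 4)*(a^3 - 3*a^2 - 4*a) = (a - 4)*(a + 2)*(a + 4)*(a^2 + a) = a*(a - 4)*(a + 2)*(a + 4)*(a + 1)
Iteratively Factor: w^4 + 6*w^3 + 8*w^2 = (w + 2)*(w^3 + 4*w^2) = (w + 2)*(w + 4)*(w^2) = w*(w + 2)*(w + 4)*(w)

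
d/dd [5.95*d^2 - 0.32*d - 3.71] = 11.9*d - 0.32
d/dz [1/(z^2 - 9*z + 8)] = (9 - 2*z)/(z^2 - 9*z + 8)^2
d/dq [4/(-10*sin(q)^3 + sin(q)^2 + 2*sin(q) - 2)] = 8*(15*sin(q)^2 - sin(q) - 1)*cos(q)/(10*sin(q)^3 - sin(q)^2 - 2*sin(q) + 2)^2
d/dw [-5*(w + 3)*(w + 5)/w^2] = 10*(4*w + 15)/w^3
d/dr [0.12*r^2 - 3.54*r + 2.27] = 0.24*r - 3.54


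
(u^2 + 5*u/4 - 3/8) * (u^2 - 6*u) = u^4 - 19*u^3/4 - 63*u^2/8 + 9*u/4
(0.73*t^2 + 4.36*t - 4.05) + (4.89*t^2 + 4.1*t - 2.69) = 5.62*t^2 + 8.46*t - 6.74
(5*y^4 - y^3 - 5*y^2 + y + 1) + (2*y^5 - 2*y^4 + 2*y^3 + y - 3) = 2*y^5 + 3*y^4 + y^3 - 5*y^2 + 2*y - 2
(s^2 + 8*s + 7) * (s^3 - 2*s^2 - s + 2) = s^5 + 6*s^4 - 10*s^3 - 20*s^2 + 9*s + 14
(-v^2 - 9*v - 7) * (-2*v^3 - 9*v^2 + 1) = 2*v^5 + 27*v^4 + 95*v^3 + 62*v^2 - 9*v - 7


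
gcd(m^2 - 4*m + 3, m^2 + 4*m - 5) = m - 1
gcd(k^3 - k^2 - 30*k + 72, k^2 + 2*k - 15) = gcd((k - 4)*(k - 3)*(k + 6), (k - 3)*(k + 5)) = k - 3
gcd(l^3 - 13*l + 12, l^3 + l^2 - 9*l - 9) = l - 3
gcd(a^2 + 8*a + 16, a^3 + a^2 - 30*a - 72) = a + 4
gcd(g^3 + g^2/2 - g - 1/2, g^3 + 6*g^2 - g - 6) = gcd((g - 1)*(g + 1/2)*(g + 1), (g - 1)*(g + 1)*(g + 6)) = g^2 - 1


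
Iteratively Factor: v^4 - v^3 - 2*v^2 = (v)*(v^3 - v^2 - 2*v) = v*(v + 1)*(v^2 - 2*v) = v^2*(v + 1)*(v - 2)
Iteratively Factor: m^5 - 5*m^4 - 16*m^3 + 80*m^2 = (m + 4)*(m^4 - 9*m^3 + 20*m^2) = (m - 5)*(m + 4)*(m^3 - 4*m^2) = m*(m - 5)*(m + 4)*(m^2 - 4*m) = m*(m - 5)*(m - 4)*(m + 4)*(m)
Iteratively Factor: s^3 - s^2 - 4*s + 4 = (s - 1)*(s^2 - 4) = (s - 1)*(s + 2)*(s - 2)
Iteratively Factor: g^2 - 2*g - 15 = (g + 3)*(g - 5)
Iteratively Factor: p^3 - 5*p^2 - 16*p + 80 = (p - 5)*(p^2 - 16) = (p - 5)*(p + 4)*(p - 4)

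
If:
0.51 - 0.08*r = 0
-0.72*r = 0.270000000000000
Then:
No Solution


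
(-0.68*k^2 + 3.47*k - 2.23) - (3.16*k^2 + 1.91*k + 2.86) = -3.84*k^2 + 1.56*k - 5.09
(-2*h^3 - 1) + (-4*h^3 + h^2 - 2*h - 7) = -6*h^3 + h^2 - 2*h - 8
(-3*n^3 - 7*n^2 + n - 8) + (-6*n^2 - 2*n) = -3*n^3 - 13*n^2 - n - 8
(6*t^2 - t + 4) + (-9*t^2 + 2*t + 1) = -3*t^2 + t + 5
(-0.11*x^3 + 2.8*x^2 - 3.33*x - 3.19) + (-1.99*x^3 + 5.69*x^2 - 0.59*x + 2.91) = -2.1*x^3 + 8.49*x^2 - 3.92*x - 0.28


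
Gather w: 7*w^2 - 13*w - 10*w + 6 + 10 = 7*w^2 - 23*w + 16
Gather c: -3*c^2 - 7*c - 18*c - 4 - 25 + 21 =-3*c^2 - 25*c - 8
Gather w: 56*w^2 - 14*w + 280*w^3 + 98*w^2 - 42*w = 280*w^3 + 154*w^2 - 56*w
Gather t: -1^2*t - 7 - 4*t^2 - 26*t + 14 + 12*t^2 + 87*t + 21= 8*t^2 + 60*t + 28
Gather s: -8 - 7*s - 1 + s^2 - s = s^2 - 8*s - 9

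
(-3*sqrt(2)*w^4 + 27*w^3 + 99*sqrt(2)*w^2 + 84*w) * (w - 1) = -3*sqrt(2)*w^5 + 3*sqrt(2)*w^4 + 27*w^4 - 27*w^3 + 99*sqrt(2)*w^3 - 99*sqrt(2)*w^2 + 84*w^2 - 84*w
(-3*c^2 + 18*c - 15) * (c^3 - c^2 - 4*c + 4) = -3*c^5 + 21*c^4 - 21*c^3 - 69*c^2 + 132*c - 60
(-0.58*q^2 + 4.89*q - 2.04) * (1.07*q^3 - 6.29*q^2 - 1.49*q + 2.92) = -0.6206*q^5 + 8.8805*q^4 - 32.0767*q^3 + 3.8519*q^2 + 17.3184*q - 5.9568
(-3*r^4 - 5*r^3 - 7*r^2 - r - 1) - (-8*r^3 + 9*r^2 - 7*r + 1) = -3*r^4 + 3*r^3 - 16*r^2 + 6*r - 2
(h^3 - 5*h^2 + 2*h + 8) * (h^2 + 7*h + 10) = h^5 + 2*h^4 - 23*h^3 - 28*h^2 + 76*h + 80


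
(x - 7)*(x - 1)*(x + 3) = x^3 - 5*x^2 - 17*x + 21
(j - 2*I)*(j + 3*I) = j^2 + I*j + 6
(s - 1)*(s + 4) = s^2 + 3*s - 4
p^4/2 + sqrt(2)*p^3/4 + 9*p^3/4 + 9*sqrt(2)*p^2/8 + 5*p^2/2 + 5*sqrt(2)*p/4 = p*(p/2 + 1)*(p + 5/2)*(p + sqrt(2)/2)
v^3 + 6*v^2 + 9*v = v*(v + 3)^2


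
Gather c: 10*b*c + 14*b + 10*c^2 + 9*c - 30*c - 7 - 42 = 14*b + 10*c^2 + c*(10*b - 21) - 49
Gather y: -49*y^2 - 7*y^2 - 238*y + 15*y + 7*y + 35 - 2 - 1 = -56*y^2 - 216*y + 32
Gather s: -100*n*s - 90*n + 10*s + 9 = -90*n + s*(10 - 100*n) + 9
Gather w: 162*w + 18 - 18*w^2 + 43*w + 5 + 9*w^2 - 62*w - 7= -9*w^2 + 143*w + 16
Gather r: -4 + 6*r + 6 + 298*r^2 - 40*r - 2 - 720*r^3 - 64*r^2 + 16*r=-720*r^3 + 234*r^2 - 18*r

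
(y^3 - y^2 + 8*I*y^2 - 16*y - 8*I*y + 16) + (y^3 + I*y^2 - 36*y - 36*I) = 2*y^3 - y^2 + 9*I*y^2 - 52*y - 8*I*y + 16 - 36*I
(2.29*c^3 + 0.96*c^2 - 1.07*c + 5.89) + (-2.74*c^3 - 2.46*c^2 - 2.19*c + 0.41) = -0.45*c^3 - 1.5*c^2 - 3.26*c + 6.3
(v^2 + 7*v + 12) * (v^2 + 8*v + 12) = v^4 + 15*v^3 + 80*v^2 + 180*v + 144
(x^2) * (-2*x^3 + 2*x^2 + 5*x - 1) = -2*x^5 + 2*x^4 + 5*x^3 - x^2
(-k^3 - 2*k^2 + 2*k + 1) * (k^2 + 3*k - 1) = -k^5 - 5*k^4 - 3*k^3 + 9*k^2 + k - 1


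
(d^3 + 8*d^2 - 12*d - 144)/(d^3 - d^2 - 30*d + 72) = (d + 6)/(d - 3)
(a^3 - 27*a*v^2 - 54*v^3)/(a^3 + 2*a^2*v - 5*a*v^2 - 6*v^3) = (-a^2 + 3*a*v + 18*v^2)/(-a^2 + a*v + 2*v^2)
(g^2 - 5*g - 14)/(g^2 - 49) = (g + 2)/(g + 7)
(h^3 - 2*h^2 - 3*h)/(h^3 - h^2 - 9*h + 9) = h*(h + 1)/(h^2 + 2*h - 3)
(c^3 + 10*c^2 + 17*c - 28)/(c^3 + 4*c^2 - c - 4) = (c + 7)/(c + 1)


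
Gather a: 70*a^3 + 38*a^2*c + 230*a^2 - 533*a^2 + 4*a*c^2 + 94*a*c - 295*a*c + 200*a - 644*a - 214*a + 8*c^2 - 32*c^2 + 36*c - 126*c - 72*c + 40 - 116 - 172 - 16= 70*a^3 + a^2*(38*c - 303) + a*(4*c^2 - 201*c - 658) - 24*c^2 - 162*c - 264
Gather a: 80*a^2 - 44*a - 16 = 80*a^2 - 44*a - 16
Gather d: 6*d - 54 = 6*d - 54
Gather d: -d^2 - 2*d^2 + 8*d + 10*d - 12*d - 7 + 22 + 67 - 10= -3*d^2 + 6*d + 72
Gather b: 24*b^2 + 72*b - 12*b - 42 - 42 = 24*b^2 + 60*b - 84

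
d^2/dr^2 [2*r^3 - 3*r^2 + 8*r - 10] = 12*r - 6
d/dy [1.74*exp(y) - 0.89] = 1.74*exp(y)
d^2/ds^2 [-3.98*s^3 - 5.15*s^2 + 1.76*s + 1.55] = -23.88*s - 10.3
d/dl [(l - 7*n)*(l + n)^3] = 4*(l - 5*n)*(l + n)^2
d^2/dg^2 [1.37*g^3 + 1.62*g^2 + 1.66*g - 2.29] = 8.22*g + 3.24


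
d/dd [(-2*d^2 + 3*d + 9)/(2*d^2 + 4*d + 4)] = (-7*d^2 - 26*d - 12)/(2*(d^4 + 4*d^3 + 8*d^2 + 8*d + 4))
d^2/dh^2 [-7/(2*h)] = -7/h^3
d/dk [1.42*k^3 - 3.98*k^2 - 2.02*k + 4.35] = 4.26*k^2 - 7.96*k - 2.02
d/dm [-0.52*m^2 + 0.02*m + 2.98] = 0.02 - 1.04*m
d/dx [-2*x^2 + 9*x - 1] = 9 - 4*x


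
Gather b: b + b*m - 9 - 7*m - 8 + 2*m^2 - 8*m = b*(m + 1) + 2*m^2 - 15*m - 17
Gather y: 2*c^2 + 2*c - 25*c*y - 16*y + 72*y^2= 2*c^2 + 2*c + 72*y^2 + y*(-25*c - 16)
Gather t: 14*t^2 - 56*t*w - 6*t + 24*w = 14*t^2 + t*(-56*w - 6) + 24*w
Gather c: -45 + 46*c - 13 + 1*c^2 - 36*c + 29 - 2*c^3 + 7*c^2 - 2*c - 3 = -2*c^3 + 8*c^2 + 8*c - 32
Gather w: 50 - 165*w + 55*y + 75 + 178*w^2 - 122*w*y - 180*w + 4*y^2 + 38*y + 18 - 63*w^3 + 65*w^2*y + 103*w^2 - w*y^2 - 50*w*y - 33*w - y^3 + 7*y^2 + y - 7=-63*w^3 + w^2*(65*y + 281) + w*(-y^2 - 172*y - 378) - y^3 + 11*y^2 + 94*y + 136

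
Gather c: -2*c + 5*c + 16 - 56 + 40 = 3*c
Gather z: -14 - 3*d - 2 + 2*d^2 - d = 2*d^2 - 4*d - 16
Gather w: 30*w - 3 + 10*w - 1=40*w - 4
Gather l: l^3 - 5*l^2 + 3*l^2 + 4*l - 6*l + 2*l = l^3 - 2*l^2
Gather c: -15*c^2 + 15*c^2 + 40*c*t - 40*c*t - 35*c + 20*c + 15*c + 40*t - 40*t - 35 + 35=0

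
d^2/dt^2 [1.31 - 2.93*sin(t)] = 2.93*sin(t)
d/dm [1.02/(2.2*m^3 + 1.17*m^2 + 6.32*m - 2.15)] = (-6.732*m^2 - 2.3868*m - 6.4464)/(2.2*m^3 + 1.17*m^2 + 6.32*m - 2.15)^2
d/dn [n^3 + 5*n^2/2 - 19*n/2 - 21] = 3*n^2 + 5*n - 19/2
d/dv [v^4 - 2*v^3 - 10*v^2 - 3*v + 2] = 4*v^3 - 6*v^2 - 20*v - 3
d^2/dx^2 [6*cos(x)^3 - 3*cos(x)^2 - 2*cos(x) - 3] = -5*cos(x)/2 + 6*cos(2*x) - 27*cos(3*x)/2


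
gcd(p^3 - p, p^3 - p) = p^3 - p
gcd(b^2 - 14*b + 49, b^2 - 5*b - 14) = b - 7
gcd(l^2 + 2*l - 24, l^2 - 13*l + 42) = 1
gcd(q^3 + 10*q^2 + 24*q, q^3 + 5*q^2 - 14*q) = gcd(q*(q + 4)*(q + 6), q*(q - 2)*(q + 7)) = q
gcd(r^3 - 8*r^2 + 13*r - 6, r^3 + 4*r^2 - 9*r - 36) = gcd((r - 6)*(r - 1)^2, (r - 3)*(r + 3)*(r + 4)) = 1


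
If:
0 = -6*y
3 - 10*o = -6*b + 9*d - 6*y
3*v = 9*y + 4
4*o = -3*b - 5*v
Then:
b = -4*o/3 - 20/9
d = -2*o - 31/27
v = 4/3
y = 0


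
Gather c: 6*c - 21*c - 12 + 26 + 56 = 70 - 15*c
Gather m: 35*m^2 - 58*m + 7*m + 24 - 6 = 35*m^2 - 51*m + 18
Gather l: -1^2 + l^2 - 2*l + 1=l^2 - 2*l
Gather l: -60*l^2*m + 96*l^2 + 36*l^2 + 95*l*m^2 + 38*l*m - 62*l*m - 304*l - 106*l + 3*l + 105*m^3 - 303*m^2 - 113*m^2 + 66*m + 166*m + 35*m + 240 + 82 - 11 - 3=l^2*(132 - 60*m) + l*(95*m^2 - 24*m - 407) + 105*m^3 - 416*m^2 + 267*m + 308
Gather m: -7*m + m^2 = m^2 - 7*m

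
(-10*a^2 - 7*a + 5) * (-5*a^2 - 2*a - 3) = 50*a^4 + 55*a^3 + 19*a^2 + 11*a - 15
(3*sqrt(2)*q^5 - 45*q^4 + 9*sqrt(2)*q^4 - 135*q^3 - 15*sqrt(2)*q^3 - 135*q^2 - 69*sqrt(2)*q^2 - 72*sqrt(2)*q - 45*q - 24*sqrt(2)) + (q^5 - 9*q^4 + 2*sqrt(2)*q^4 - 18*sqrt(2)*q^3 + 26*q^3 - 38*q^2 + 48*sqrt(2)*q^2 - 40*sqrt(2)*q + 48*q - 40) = q^5 + 3*sqrt(2)*q^5 - 54*q^4 + 11*sqrt(2)*q^4 - 109*q^3 - 33*sqrt(2)*q^3 - 173*q^2 - 21*sqrt(2)*q^2 - 112*sqrt(2)*q + 3*q - 40 - 24*sqrt(2)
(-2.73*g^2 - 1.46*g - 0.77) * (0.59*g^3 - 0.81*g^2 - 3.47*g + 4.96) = -1.6107*g^5 + 1.3499*g^4 + 10.2014*g^3 - 7.8509*g^2 - 4.5697*g - 3.8192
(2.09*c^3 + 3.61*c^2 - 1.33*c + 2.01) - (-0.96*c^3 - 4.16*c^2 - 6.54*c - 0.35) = 3.05*c^3 + 7.77*c^2 + 5.21*c + 2.36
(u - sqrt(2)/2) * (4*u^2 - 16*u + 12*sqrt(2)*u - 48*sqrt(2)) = 4*u^3 - 16*u^2 + 10*sqrt(2)*u^2 - 40*sqrt(2)*u - 12*u + 48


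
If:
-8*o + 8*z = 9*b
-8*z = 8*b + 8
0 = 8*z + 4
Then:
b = -1/2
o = 1/16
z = -1/2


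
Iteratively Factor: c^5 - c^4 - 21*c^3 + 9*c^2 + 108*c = (c + 3)*(c^4 - 4*c^3 - 9*c^2 + 36*c) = c*(c + 3)*(c^3 - 4*c^2 - 9*c + 36) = c*(c + 3)^2*(c^2 - 7*c + 12) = c*(c - 3)*(c + 3)^2*(c - 4)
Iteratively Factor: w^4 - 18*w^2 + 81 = (w - 3)*(w^3 + 3*w^2 - 9*w - 27) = (w - 3)*(w + 3)*(w^2 - 9) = (w - 3)*(w + 3)^2*(w - 3)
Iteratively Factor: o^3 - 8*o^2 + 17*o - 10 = (o - 1)*(o^2 - 7*o + 10) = (o - 5)*(o - 1)*(o - 2)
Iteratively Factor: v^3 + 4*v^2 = (v)*(v^2 + 4*v) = v^2*(v + 4)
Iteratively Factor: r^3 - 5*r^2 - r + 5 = (r - 1)*(r^2 - 4*r - 5) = (r - 1)*(r + 1)*(r - 5)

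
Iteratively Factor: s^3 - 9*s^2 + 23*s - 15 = (s - 3)*(s^2 - 6*s + 5) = (s - 5)*(s - 3)*(s - 1)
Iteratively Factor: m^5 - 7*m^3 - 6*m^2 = (m + 1)*(m^4 - m^3 - 6*m^2) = (m - 3)*(m + 1)*(m^3 + 2*m^2) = m*(m - 3)*(m + 1)*(m^2 + 2*m) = m*(m - 3)*(m + 1)*(m + 2)*(m)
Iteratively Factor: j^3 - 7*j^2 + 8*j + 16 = (j - 4)*(j^2 - 3*j - 4) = (j - 4)*(j + 1)*(j - 4)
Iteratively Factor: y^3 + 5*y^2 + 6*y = (y + 3)*(y^2 + 2*y) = (y + 2)*(y + 3)*(y)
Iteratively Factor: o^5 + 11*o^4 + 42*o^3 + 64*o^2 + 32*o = (o)*(o^4 + 11*o^3 + 42*o^2 + 64*o + 32) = o*(o + 1)*(o^3 + 10*o^2 + 32*o + 32) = o*(o + 1)*(o + 4)*(o^2 + 6*o + 8) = o*(o + 1)*(o + 4)^2*(o + 2)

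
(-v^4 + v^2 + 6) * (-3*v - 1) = 3*v^5 + v^4 - 3*v^3 - v^2 - 18*v - 6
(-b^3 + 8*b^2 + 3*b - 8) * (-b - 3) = b^4 - 5*b^3 - 27*b^2 - b + 24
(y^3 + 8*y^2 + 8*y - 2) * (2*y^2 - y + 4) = 2*y^5 + 15*y^4 + 12*y^3 + 20*y^2 + 34*y - 8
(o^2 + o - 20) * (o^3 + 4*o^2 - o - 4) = o^5 + 5*o^4 - 17*o^3 - 85*o^2 + 16*o + 80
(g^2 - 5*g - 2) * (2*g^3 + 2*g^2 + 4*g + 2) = 2*g^5 - 8*g^4 - 10*g^3 - 22*g^2 - 18*g - 4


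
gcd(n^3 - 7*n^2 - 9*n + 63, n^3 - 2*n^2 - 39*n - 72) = n + 3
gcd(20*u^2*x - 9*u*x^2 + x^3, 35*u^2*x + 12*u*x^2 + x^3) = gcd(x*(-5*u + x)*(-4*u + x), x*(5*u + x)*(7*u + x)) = x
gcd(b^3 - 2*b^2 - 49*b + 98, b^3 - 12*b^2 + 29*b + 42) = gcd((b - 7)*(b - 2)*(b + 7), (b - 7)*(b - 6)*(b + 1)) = b - 7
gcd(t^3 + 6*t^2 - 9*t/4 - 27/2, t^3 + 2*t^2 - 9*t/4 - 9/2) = t^2 - 9/4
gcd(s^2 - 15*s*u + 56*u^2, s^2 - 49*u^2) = s - 7*u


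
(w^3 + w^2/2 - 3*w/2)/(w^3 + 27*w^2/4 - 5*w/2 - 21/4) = 2*w*(2*w + 3)/(4*w^2 + 31*w + 21)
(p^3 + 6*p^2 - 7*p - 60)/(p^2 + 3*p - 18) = (p^2 + 9*p + 20)/(p + 6)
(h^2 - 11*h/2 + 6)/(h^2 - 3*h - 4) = (h - 3/2)/(h + 1)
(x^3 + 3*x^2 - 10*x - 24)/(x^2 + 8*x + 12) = (x^2 + x - 12)/(x + 6)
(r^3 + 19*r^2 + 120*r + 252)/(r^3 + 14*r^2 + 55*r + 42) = (r + 6)/(r + 1)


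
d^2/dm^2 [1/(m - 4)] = 2/(m - 4)^3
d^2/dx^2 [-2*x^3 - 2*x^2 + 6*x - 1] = -12*x - 4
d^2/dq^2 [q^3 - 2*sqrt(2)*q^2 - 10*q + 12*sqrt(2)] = 6*q - 4*sqrt(2)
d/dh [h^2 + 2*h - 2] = 2*h + 2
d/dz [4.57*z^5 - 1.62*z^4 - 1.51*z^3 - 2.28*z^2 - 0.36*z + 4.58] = 22.85*z^4 - 6.48*z^3 - 4.53*z^2 - 4.56*z - 0.36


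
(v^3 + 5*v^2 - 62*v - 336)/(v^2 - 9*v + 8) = (v^2 + 13*v + 42)/(v - 1)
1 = 1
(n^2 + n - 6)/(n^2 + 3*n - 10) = (n + 3)/(n + 5)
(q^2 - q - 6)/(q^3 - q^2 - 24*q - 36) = (q - 3)/(q^2 - 3*q - 18)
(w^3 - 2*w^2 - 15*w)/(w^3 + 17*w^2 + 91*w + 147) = w*(w - 5)/(w^2 + 14*w + 49)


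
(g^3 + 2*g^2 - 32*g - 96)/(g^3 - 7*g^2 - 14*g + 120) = (g + 4)/(g - 5)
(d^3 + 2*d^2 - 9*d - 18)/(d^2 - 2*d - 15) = (d^2 - d - 6)/(d - 5)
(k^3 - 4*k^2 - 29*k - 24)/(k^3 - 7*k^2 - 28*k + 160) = (k^2 + 4*k + 3)/(k^2 + k - 20)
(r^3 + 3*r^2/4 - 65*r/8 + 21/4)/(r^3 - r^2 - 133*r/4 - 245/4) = (4*r^2 - 11*r + 6)/(2*(2*r^2 - 9*r - 35))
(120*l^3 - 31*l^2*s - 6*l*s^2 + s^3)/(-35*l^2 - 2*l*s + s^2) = (24*l^2 - 11*l*s + s^2)/(-7*l + s)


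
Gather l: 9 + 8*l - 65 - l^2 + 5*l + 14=-l^2 + 13*l - 42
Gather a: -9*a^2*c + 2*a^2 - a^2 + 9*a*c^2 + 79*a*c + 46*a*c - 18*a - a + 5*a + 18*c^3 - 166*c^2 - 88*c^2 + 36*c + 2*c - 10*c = a^2*(1 - 9*c) + a*(9*c^2 + 125*c - 14) + 18*c^3 - 254*c^2 + 28*c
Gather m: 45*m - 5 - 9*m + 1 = 36*m - 4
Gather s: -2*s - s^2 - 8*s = -s^2 - 10*s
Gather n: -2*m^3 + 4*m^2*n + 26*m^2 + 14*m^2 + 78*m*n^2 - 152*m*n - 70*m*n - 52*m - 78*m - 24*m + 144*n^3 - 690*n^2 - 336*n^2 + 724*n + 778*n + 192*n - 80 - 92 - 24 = -2*m^3 + 40*m^2 - 154*m + 144*n^3 + n^2*(78*m - 1026) + n*(4*m^2 - 222*m + 1694) - 196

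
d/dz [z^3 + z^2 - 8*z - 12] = 3*z^2 + 2*z - 8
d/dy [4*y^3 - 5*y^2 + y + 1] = 12*y^2 - 10*y + 1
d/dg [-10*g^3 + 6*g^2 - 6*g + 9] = -30*g^2 + 12*g - 6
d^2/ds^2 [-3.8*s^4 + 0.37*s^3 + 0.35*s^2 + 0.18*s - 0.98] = -45.6*s^2 + 2.22*s + 0.7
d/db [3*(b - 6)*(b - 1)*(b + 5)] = 9*b^2 - 12*b - 87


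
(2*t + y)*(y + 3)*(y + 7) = 2*t*y^2 + 20*t*y + 42*t + y^3 + 10*y^2 + 21*y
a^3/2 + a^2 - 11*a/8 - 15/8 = (a/2 + 1/2)*(a - 3/2)*(a + 5/2)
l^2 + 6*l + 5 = (l + 1)*(l + 5)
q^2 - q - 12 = (q - 4)*(q + 3)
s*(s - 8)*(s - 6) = s^3 - 14*s^2 + 48*s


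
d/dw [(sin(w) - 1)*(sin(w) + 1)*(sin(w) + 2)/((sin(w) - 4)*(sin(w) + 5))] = (sin(w)^4 + 2*sin(w)^3 - 57*sin(w)^2 - 76*sin(w) + 22)*cos(w)/((sin(w) - 4)^2*(sin(w) + 5)^2)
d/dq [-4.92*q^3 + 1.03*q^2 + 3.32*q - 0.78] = -14.76*q^2 + 2.06*q + 3.32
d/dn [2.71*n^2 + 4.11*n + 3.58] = 5.42*n + 4.11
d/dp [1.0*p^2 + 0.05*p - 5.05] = 2.0*p + 0.05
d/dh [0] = 0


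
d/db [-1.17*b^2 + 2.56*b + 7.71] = 2.56 - 2.34*b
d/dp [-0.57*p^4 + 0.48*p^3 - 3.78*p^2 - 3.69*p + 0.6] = -2.28*p^3 + 1.44*p^2 - 7.56*p - 3.69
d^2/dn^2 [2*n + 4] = 0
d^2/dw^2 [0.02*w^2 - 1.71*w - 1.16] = 0.0400000000000000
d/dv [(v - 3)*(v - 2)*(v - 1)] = 3*v^2 - 12*v + 11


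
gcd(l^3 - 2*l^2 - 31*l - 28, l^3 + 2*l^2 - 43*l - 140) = l^2 - 3*l - 28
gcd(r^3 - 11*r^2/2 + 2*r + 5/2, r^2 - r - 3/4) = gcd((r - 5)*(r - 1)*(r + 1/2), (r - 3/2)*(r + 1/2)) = r + 1/2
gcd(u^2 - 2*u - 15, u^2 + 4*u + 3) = u + 3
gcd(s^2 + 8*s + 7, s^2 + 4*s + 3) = s + 1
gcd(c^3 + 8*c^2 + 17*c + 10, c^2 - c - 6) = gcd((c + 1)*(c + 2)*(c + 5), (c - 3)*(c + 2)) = c + 2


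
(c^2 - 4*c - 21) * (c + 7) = c^3 + 3*c^2 - 49*c - 147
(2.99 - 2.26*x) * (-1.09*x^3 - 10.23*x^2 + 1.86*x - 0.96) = 2.4634*x^4 + 19.8607*x^3 - 34.7913*x^2 + 7.731*x - 2.8704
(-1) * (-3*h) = 3*h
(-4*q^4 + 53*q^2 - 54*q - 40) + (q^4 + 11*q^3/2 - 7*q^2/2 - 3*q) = -3*q^4 + 11*q^3/2 + 99*q^2/2 - 57*q - 40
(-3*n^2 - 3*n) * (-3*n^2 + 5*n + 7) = 9*n^4 - 6*n^3 - 36*n^2 - 21*n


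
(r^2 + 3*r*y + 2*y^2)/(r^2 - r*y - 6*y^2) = (-r - y)/(-r + 3*y)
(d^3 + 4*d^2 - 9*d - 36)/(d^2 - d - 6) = (d^2 + 7*d + 12)/(d + 2)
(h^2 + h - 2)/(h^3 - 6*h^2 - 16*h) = (h - 1)/(h*(h - 8))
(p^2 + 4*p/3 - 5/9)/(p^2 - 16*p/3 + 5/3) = (p + 5/3)/(p - 5)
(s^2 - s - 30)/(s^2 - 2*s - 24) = (s + 5)/(s + 4)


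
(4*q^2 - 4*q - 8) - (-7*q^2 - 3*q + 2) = 11*q^2 - q - 10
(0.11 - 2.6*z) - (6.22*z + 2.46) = -8.82*z - 2.35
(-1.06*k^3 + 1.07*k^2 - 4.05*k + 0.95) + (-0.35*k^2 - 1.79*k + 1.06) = -1.06*k^3 + 0.72*k^2 - 5.84*k + 2.01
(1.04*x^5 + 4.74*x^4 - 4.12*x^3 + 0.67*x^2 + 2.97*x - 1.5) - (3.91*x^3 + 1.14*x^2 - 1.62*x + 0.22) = 1.04*x^5 + 4.74*x^4 - 8.03*x^3 - 0.47*x^2 + 4.59*x - 1.72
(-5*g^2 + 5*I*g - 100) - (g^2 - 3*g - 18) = -6*g^2 + 3*g + 5*I*g - 82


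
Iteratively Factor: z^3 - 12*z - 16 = (z - 4)*(z^2 + 4*z + 4) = (z - 4)*(z + 2)*(z + 2)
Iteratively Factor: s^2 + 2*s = (s + 2)*(s)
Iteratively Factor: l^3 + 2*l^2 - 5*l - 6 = (l - 2)*(l^2 + 4*l + 3) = (l - 2)*(l + 3)*(l + 1)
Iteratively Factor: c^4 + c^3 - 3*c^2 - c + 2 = (c - 1)*(c^3 + 2*c^2 - c - 2) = (c - 1)*(c + 2)*(c^2 - 1) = (c - 1)^2*(c + 2)*(c + 1)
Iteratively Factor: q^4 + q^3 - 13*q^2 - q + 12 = (q + 1)*(q^3 - 13*q + 12) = (q + 1)*(q + 4)*(q^2 - 4*q + 3) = (q - 3)*(q + 1)*(q + 4)*(q - 1)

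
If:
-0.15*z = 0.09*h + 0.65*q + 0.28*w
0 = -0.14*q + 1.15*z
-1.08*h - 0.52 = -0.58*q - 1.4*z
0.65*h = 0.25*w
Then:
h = -0.26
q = 0.32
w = -0.68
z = 0.04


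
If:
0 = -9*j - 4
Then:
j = -4/9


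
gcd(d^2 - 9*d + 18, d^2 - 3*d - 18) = d - 6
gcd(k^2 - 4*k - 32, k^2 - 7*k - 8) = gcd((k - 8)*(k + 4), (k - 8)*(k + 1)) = k - 8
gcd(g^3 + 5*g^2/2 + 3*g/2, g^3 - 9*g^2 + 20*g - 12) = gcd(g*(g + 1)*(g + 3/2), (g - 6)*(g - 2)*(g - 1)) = 1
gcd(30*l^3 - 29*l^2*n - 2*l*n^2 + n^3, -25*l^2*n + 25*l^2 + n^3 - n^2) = 5*l + n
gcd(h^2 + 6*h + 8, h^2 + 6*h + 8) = h^2 + 6*h + 8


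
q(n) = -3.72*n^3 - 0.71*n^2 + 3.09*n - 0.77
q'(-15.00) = -2486.61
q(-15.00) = 12348.13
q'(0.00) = 3.09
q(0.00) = -0.77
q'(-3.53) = -130.96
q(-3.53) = 143.11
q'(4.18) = -197.84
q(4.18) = -271.95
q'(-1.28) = -13.38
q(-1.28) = 1.91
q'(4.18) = -197.84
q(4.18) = -271.95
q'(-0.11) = 3.11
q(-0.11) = -1.11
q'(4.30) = -209.36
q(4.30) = -296.38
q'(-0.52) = 0.81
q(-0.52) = -2.05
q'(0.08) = 2.90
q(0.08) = -0.53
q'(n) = -11.16*n^2 - 1.42*n + 3.09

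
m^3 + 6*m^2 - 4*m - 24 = (m - 2)*(m + 2)*(m + 6)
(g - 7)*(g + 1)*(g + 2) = g^3 - 4*g^2 - 19*g - 14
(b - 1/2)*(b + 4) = b^2 + 7*b/2 - 2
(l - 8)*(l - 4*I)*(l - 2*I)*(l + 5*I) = l^4 - 8*l^3 - I*l^3 + 22*l^2 + 8*I*l^2 - 176*l - 40*I*l + 320*I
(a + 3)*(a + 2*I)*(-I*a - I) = -I*a^3 + 2*a^2 - 4*I*a^2 + 8*a - 3*I*a + 6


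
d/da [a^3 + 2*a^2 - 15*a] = 3*a^2 + 4*a - 15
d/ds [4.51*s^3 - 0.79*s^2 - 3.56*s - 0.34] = 13.53*s^2 - 1.58*s - 3.56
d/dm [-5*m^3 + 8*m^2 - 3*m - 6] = -15*m^2 + 16*m - 3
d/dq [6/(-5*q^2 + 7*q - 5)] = 6*(10*q - 7)/(5*q^2 - 7*q + 5)^2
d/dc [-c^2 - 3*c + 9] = -2*c - 3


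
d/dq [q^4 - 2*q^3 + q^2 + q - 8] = 4*q^3 - 6*q^2 + 2*q + 1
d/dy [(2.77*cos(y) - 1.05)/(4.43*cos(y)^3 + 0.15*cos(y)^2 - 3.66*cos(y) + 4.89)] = (24.5422*cos(y)^3 - 13.539*cos(y)^2 - 0.315*cos(y) - 9.7023)*sin(y)/(19.6249*cos(y)^6 + 1.329*cos(y)^5 - 32.4051*cos(y)^4 + 42.2274*cos(y)^3 + 14.8626*cos(y)^2 - 35.7948*cos(y) + 23.9121)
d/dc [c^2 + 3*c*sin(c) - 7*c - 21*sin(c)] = 3*c*cos(c) + 2*c + 3*sin(c) - 21*cos(c) - 7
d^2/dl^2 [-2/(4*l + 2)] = -8/(2*l + 1)^3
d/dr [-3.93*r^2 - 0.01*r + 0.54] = -7.86*r - 0.01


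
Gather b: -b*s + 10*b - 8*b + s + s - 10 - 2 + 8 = b*(2 - s) + 2*s - 4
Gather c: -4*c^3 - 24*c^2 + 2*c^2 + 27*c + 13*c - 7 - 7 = -4*c^3 - 22*c^2 + 40*c - 14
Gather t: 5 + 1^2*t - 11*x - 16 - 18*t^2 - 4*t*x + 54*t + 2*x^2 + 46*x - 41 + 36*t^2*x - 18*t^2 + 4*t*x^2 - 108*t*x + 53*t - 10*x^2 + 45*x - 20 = t^2*(36*x - 36) + t*(4*x^2 - 112*x + 108) - 8*x^2 + 80*x - 72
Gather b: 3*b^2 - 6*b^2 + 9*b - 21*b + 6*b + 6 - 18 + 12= -3*b^2 - 6*b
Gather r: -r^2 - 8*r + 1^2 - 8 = -r^2 - 8*r - 7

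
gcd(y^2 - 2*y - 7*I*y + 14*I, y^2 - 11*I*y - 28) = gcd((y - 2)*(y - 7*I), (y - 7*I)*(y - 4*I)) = y - 7*I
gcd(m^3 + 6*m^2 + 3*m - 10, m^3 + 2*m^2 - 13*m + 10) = m^2 + 4*m - 5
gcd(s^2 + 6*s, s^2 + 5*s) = s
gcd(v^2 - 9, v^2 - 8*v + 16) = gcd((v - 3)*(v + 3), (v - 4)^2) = 1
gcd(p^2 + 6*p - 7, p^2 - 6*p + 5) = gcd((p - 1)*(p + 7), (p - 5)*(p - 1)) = p - 1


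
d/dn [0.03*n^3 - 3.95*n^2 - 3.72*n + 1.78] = 0.09*n^2 - 7.9*n - 3.72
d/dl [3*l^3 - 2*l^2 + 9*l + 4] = 9*l^2 - 4*l + 9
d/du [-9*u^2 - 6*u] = -18*u - 6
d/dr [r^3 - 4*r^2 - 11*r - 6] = 3*r^2 - 8*r - 11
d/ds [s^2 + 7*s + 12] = 2*s + 7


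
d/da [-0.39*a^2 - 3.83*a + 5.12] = -0.78*a - 3.83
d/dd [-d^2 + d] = 1 - 2*d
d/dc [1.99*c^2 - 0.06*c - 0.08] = 3.98*c - 0.06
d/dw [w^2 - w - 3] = 2*w - 1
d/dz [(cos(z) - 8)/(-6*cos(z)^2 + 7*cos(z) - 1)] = (6*sin(z)^2 + 96*cos(z) - 61)*sin(z)/(6*cos(z)^2 - 7*cos(z) + 1)^2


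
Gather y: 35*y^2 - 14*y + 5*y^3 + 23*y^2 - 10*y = 5*y^3 + 58*y^2 - 24*y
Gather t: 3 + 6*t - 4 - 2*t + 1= 4*t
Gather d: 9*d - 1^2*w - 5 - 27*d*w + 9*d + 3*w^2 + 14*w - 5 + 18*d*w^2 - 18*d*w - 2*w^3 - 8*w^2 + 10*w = d*(18*w^2 - 45*w + 18) - 2*w^3 - 5*w^2 + 23*w - 10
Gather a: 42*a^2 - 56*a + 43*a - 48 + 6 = 42*a^2 - 13*a - 42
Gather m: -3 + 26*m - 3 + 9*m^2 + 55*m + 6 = 9*m^2 + 81*m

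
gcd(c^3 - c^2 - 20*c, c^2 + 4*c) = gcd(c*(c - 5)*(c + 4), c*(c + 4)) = c^2 + 4*c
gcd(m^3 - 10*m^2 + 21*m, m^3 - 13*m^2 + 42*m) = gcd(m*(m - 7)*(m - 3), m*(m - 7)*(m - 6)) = m^2 - 7*m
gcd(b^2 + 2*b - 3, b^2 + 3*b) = b + 3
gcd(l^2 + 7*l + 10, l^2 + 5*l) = l + 5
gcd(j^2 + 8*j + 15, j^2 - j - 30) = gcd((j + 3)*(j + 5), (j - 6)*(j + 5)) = j + 5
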